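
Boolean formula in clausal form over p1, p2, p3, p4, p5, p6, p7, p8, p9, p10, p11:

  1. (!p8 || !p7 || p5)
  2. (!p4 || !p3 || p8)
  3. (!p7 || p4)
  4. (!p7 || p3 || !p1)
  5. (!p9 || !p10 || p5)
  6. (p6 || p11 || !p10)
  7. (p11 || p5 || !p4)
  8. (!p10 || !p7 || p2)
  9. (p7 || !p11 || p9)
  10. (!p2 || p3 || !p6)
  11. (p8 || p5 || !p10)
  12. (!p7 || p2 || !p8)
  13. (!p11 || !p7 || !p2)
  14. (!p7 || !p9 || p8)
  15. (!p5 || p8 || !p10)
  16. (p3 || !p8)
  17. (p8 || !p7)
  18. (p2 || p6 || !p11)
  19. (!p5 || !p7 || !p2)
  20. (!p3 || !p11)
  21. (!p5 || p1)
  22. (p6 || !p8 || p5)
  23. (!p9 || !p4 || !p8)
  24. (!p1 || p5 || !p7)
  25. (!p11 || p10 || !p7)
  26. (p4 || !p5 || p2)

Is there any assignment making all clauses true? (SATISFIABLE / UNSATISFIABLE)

SATISFIABLE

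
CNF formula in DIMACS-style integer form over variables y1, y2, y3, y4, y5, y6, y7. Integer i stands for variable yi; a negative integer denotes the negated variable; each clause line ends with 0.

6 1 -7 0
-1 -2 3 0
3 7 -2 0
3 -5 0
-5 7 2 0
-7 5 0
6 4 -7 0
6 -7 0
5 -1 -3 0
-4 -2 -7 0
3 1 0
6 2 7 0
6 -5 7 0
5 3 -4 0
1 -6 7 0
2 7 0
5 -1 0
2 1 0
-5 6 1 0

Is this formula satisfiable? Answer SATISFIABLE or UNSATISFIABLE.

Try y1 = False.
  then y3 is forced to True.
  then y2 is forced to True.
The remaining clauses are satisfied by y4 = True, y5 = False, y6 = False, y7 = False.
Every clause has at least one true literal under this assignment.
So y1=0  y2=1  y3=1  y4=1  y5=0  y6=0  y7=0 is a satisfying assignment.

SATISFIABLE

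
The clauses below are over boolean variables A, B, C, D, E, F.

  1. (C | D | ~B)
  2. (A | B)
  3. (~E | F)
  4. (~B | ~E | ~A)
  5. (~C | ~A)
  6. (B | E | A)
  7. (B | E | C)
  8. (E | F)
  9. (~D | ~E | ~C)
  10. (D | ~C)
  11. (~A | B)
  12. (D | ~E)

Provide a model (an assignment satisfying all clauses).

A = True, B = True, C = False, D = True, E = False, F = True

Check each clause:
  1. (C | D | ~B) — D is true.
  2. (B | A) — A is true.
  3. (~E | F) — ~E is true.
  4. (~A | ~B | ~E) — ~E is true.
  5. (~A | ~C) — ~C is true.
  6. (E | B | A) — A is true.
  7. (B | E | C) — B is true.
  8. (E | F) — F is true.
  9. (~E | ~C | ~D) — ~E is true.
  10. (D | ~C) — D is true.
  11. (B | ~A) — B is true.
  12. (D | ~E) — ~E is true.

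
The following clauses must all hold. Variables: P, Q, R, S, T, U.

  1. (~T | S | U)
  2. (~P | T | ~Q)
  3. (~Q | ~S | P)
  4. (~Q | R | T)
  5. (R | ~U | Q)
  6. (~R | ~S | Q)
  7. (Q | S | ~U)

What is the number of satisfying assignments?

18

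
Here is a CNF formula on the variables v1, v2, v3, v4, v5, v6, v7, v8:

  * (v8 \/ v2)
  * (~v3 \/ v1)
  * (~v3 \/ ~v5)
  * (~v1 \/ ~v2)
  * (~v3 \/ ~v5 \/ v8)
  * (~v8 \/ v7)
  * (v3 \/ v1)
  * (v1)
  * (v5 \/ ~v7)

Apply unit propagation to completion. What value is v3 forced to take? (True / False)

False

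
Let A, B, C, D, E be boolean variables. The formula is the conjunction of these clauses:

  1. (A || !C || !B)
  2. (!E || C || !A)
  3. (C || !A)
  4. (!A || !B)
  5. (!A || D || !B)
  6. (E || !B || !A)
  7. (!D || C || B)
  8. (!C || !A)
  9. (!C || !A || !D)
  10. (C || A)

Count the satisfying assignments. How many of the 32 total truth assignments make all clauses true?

Satisfying assignments:
  A=0 B=0 C=1 D=0 E=0
  A=0 B=0 C=1 D=0 E=1
  A=0 B=0 C=1 D=1 E=0
  A=0 B=0 C=1 D=1 E=1
Count: 4.

4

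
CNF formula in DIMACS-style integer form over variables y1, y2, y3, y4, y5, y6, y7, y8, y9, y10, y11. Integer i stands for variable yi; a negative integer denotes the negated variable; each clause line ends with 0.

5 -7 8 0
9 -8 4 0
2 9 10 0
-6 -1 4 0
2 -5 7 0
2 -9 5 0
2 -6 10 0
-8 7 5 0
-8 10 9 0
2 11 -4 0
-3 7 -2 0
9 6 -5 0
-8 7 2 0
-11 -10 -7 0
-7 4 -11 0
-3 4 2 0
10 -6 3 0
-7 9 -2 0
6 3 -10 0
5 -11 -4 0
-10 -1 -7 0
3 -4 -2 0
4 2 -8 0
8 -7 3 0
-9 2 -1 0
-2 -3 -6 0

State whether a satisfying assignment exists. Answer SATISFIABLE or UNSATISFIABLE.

SATISFIABLE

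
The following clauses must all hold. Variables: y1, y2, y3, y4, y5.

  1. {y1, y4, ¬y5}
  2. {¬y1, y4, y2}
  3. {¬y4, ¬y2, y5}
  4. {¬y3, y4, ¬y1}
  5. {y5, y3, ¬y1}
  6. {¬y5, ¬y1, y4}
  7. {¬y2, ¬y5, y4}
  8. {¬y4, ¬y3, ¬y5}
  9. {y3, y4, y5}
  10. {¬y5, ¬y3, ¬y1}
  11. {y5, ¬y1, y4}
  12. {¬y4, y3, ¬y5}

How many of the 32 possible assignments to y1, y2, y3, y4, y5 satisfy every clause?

5

Satisfying assignments:
  y1=0 y2=0 y3=0 y4=1 y5=0
  y1=0 y2=0 y3=1 y4=0 y5=0
  y1=0 y2=0 y3=1 y4=1 y5=0
  y1=0 y2=1 y3=1 y4=0 y5=0
  y1=1 y2=0 y3=1 y4=1 y5=0
That's 5 in total.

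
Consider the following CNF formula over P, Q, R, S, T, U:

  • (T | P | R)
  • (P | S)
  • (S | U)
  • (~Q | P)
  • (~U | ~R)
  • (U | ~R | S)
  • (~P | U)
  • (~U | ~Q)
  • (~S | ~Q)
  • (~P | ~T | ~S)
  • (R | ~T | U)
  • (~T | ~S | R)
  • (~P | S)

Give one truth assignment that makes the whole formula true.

P=F  Q=F  R=T  S=T  T=T  U=F

Q occurs only negated in the remaining clauses — set Q = False.
Try P = False.
  then S is forced to True.
For the remaining variables, R = True, T = True, U = False works.
Every clause has at least one true literal under this assignment.
Check each clause:
  1. (T | P | R) — R is true.
  2. (P | S) — S is true.
  3. (U | S) — S is true.
  4. (P | ~Q) — ~Q is true.
  5. (~U | ~R) — ~U is true.
  6. (S | U | ~R) — S is true.
  7. (U | ~P) — ~P is true.
  8. (~U | ~Q) — ~U is true.
  9. (~Q | ~S) — ~Q is true.
  10. (~T | ~P | ~S) — ~P is true.
  11. (~T | R | U) — R is true.
  12. (R | ~S | ~T) — R is true.
  13. (~P | S) — S is true.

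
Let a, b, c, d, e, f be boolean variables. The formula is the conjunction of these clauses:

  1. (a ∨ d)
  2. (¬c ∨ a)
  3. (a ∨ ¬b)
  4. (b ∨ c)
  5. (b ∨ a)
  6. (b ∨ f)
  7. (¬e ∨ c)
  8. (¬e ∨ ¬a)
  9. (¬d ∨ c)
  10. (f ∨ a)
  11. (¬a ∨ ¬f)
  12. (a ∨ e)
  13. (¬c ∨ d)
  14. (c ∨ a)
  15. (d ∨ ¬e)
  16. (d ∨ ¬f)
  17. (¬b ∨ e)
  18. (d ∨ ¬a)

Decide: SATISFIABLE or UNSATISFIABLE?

UNSATISFIABLE

a = True:
  propagation gives e=False, f=False, b=True; an empty clause results — contradiction.
a = False:
  propagation gives d=True, c=False; an empty clause results — contradiction.
Every branch closes, so no satisfying assignment exists.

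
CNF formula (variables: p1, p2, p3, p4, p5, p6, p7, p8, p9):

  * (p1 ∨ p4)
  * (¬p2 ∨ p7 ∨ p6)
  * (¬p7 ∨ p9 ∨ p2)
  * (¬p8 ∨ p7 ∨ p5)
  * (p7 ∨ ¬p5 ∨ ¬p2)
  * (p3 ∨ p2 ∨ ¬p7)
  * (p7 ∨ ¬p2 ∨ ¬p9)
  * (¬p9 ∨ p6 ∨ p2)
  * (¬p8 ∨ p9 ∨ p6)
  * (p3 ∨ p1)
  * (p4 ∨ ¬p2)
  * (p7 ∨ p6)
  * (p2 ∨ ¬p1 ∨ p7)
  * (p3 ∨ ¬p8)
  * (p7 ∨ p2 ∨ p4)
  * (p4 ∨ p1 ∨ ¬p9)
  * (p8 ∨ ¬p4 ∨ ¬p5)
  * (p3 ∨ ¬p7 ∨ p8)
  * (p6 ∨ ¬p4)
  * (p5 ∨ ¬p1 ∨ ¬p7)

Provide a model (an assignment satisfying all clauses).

Pure literal: p3 appears only positively; assign p3 = True.
Pure literal: p6 appears only positively; assign p6 = True.
Set p1 = False and propagate.
  then p4 is forced to True.
Branch on p2: take p2 = True.
The remaining clauses are satisfied by p5 = False, p7 = True, p8 = False, p9 = True.

p1=False  p2=True  p3=True  p4=True  p5=False  p6=True  p7=True  p8=False  p9=True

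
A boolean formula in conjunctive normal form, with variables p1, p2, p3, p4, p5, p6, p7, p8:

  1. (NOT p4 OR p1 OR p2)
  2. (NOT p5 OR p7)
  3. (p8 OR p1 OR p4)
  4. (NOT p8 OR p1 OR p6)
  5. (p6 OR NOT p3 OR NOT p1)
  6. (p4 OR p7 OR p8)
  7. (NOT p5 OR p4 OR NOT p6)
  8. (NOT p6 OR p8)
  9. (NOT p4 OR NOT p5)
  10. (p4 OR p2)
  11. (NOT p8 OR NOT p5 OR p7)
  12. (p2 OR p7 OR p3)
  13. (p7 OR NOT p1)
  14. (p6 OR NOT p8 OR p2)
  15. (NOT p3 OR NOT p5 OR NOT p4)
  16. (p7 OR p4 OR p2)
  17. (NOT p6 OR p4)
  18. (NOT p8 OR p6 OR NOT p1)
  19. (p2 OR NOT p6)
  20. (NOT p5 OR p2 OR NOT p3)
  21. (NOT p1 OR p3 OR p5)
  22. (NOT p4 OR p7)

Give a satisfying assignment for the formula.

p1 = 1, p2 = 1, p3 = 0, p4 = 0, p5 = 1, p6 = 0, p7 = 1, p8 = 0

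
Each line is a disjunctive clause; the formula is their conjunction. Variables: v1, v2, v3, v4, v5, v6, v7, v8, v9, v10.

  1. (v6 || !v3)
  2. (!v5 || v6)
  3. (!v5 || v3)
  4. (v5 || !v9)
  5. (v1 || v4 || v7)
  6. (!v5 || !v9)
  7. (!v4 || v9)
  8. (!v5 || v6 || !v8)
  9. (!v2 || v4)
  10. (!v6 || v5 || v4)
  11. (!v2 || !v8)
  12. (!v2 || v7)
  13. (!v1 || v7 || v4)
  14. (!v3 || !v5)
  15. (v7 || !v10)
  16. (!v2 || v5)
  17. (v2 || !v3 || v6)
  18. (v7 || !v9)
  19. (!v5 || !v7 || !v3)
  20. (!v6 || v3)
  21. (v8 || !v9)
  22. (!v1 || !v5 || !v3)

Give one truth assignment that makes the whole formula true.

v1 = False, v2 = False, v3 = False, v4 = False, v5 = False, v6 = False, v7 = True, v8 = False, v9 = False, v10 = False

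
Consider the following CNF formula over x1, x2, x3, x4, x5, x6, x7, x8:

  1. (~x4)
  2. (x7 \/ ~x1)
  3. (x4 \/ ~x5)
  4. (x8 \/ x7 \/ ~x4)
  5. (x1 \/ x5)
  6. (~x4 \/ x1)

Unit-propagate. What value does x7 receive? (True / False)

(~x4) stands alone — x4 = False.
From (x4 \/ ~x5) and x4 = False: x5 = False.
(x5 \/ x1): since x5 = False, the clause reduces to (x1). x1 = True.
(~x1 \/ x7): since x1 = True, the clause reduces to (x7). x7 = True.

True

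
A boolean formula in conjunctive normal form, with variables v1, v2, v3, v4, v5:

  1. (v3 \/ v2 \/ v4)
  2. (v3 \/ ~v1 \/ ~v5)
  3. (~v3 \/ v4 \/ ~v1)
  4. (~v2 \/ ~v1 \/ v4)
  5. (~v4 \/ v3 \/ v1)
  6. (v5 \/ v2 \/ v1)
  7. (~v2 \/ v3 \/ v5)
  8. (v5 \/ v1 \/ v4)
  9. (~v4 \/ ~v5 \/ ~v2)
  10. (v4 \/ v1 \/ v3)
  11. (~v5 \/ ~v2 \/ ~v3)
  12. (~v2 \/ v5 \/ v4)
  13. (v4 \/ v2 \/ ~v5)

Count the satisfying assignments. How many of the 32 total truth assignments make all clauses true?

The models are:
  v1=F v2=F v3=T v4=T v5=T
  v1=F v2=T v3=T v4=T v5=F
  v1=T v2=F v3=F v4=T v5=F
  v1=T v2=F v3=T v4=T v5=F
  v1=T v2=F v3=T v4=T v5=T
  v1=T v2=T v3=T v4=T v5=F
Count: 6.

6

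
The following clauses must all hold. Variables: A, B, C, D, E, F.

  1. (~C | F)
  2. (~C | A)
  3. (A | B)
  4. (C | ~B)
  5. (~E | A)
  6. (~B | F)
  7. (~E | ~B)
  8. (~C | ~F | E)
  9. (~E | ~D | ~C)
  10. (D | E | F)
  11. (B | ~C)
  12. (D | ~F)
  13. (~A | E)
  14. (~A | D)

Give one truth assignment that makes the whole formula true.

A = True, B = False, C = False, D = True, E = True, F = False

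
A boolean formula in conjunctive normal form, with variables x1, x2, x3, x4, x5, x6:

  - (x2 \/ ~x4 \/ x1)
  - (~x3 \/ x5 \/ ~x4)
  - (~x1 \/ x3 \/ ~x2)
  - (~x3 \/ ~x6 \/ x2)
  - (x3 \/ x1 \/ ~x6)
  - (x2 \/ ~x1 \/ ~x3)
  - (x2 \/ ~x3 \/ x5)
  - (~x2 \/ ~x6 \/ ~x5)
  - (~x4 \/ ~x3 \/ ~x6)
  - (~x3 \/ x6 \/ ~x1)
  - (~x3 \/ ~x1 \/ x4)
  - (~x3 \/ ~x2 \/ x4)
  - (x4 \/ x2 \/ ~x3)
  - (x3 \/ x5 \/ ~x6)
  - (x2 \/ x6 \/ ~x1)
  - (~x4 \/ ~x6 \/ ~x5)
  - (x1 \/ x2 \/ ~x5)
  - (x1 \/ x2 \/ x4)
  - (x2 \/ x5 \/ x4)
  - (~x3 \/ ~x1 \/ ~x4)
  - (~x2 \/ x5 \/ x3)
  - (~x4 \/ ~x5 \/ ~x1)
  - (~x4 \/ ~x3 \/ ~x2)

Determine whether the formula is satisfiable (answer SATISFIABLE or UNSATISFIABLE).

SATISFIABLE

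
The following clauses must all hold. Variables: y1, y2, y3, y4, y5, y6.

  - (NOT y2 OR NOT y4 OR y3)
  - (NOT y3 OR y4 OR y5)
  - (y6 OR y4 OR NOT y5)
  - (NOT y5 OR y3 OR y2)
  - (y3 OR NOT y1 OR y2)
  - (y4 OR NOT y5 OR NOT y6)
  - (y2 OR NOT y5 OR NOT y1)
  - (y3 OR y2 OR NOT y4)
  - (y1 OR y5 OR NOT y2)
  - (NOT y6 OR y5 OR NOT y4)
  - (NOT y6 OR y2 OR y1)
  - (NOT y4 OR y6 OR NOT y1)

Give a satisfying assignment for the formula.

y1 = F, y2 = F, y3 = F, y4 = F, y5 = F, y6 = F

Try y1 = False.
Branch on y2: take y2 = False.
  then y6 is forced to False.
Try y3 = False.
  then y5 is forced to False.
  then y4 is forced to False.
Every clause has at least one true literal under this assignment.
Check each clause:
  1. (y3 OR NOT y4 OR NOT y2) — NOT y4 is true.
  2. (y5 OR y4 OR NOT y3) — NOT y3 is true.
  3. (y4 OR NOT y5 OR y6) — NOT y5 is true.
  4. (y2 OR NOT y5 OR y3) — NOT y5 is true.
  5. (y2 OR NOT y1 OR y3) — NOT y1 is true.
  6. (NOT y5 OR y4 OR NOT y6) — NOT y6 is true.
  7. (y2 OR NOT y1 OR NOT y5) — NOT y5 is true.
  8. (y2 OR NOT y4 OR y3) — NOT y4 is true.
  9. (y1 OR y5 OR NOT y2) — NOT y2 is true.
  10. (NOT y4 OR NOT y6 OR y5) — NOT y6 is true.
  11. (y2 OR y1 OR NOT y6) — NOT y6 is true.
  12. (y6 OR NOT y1 OR NOT y4) — NOT y4 is true.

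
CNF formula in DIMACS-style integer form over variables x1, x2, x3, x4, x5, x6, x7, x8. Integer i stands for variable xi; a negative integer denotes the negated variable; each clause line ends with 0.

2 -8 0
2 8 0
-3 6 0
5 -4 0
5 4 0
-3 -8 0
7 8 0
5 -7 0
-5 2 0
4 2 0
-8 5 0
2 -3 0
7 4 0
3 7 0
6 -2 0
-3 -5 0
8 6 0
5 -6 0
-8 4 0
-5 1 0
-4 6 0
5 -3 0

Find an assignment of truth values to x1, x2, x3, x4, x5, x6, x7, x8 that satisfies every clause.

x1 occurs only positively in the remaining clauses — set x1 = True.
Branch on x2: take x2 = True.
  then x6 is forced to True.
  then x5 is forced to True.
  then x3 is forced to False.
  then x7 is forced to True.
Set x4 = True and propagate.
x8 is now unconstrained; take x8 = False.

x1=1, x2=1, x3=0, x4=1, x5=1, x6=1, x7=1, x8=0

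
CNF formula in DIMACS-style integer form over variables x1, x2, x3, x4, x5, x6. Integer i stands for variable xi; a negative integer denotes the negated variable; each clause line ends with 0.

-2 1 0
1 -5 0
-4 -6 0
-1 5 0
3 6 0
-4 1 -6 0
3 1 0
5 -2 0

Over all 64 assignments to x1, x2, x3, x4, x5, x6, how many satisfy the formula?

Split on x1, then x5.
  x1=1, x5=1: x2 free; 4 ways for (x3,x4,x6) × 2^1 = 8.
  x1=1, x5=0: a clause becomes empty — 0.
  x1=0, x5=1: a clause becomes empty — 0.
  x1=0, x5=0: remaining (x2,x3,x4,x6) ∈ {(0,1,0,0); (0,1,0,1); (0,1,1,0)} — 3.
Total: 8 + 0 + 0 + 3 = 11.

11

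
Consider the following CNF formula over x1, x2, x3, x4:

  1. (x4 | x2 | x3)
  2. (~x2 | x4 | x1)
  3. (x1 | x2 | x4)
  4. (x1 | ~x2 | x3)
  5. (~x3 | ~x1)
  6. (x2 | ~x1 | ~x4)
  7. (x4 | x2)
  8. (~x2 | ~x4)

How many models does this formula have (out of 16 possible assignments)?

The models are:
  x1=F x2=F x3=F x4=T
  x1=F x2=F x3=T x4=T
  x1=T x2=T x3=F x4=F
Count: 3.

3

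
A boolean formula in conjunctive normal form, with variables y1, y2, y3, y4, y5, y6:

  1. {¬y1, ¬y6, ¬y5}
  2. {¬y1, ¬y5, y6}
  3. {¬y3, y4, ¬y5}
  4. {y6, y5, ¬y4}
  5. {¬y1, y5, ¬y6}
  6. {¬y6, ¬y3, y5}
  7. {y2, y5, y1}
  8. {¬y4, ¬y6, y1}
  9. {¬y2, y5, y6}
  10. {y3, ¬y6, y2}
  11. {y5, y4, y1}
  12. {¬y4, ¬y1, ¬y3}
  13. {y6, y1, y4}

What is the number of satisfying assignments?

7

Split on y5, then y6.
  y5=1, y6=1: remaining (y1,y2,y3,y4) ∈ {(0,1,0,0)} — 1.
  y5=1, y6=0: remaining (y1,y2,y3,y4) ∈ {(0,0,0,1); (0,0,1,1); (0,1,0,1); (0,1,1,1)} — 4.
  y5=0, y6=1: a clause becomes empty — 0.
  y5=0, y6=0: remaining (y1,y2,y3,y4) ∈ {(1,0,0,0); (1,0,1,0)} — 2.
Total: 1 + 4 + 0 + 2 = 7.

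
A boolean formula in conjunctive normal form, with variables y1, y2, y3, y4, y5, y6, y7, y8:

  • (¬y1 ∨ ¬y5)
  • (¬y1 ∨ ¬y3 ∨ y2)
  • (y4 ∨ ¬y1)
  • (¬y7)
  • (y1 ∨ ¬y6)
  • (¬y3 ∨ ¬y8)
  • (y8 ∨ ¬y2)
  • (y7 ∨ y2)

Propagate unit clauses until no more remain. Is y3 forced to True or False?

Unit clause (¬y7) sets y7 = False.
From (y7 ∨ y2) and y7 = False: y2 = True.
(¬y2 ∨ y8): since y2 = True, the clause reduces to (y8). y8 = True.
(¬y3 ∨ ¬y8) with y8 = True leaves only ¬y3, so y3 = False.

False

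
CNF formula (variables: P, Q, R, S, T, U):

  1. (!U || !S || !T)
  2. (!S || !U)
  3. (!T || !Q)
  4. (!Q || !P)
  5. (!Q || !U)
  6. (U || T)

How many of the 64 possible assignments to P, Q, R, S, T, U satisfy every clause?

Split on U, then Q.
  U=T, Q=T: a clause becomes empty — 0.
  U=T, Q=F: forces S=F; P, R, T free → 2^3 = 8.
  U=F, Q=T: a clause becomes empty — 0.
  U=F, Q=F: forces T=T; P, R, S free → 2^3 = 8.
Total: 0 + 8 + 0 + 8 = 16.

16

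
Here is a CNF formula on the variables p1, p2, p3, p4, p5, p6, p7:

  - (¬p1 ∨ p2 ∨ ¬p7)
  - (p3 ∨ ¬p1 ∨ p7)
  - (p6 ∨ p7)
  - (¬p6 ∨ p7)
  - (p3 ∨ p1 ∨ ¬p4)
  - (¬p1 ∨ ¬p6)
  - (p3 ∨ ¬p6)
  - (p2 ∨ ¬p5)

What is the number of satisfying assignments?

Case analysis on p1 and p6:
  p1=T, p6=T: a clause becomes empty — 0.
  p1=T, p6=F: forces p2=T; p7=T; p3, p4, p5 free → 2^3 = 8.
  p1=F, p6=T: p4 free; 3 ways for (p2,p3,p5,p7) × 2^1 = 6.
  p1=F, p6=F: 9 of the 32 assignments to (p2,p3,p4,p5,p7) work.
Total: 0 + 8 + 6 + 9 = 23.

23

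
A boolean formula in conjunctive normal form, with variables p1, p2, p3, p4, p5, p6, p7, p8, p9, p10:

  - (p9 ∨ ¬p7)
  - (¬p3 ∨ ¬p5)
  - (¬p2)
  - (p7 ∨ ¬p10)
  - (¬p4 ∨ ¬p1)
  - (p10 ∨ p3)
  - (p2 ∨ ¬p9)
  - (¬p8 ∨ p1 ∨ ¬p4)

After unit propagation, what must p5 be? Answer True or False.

(¬p2) stands alone — p2 = False.
(p2 ∨ ¬p9): since p2 = False, the clause reduces to (¬p9). p9 = False.
(¬p7 ∨ p9): since p9 = False, the clause reduces to (¬p7). p7 = False.
(¬p10 ∨ p7): since p7 = False, the clause reduces to (¬p10). p10 = False.
From (p3 ∨ p10) and p10 = False: p3 = True.
From (¬p3 ∨ ¬p5) and p3 = True: p5 = False.

False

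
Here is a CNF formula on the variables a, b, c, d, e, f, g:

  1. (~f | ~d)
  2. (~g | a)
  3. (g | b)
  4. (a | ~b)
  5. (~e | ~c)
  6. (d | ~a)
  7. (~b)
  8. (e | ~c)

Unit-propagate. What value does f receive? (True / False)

(~b) stands alone — b = False.
From (g | b) and b = False: g = True.
In (a | ~g), ~g is now false; a must hold, so a = True.
From (d | ~a) and a = True: d = True.
(~d | ~f) with d = True leaves only ~f, so f = False.

False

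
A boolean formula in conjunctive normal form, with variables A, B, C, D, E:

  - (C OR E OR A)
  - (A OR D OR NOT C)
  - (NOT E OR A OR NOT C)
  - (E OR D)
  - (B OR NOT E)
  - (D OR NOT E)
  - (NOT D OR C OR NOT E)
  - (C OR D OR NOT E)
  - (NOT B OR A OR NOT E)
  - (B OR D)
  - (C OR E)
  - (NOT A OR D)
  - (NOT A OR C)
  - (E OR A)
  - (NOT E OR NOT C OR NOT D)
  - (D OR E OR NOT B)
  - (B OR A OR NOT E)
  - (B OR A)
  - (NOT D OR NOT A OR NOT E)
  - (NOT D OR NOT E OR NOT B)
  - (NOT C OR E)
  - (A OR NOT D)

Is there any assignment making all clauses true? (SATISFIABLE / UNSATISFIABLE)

UNSATISFIABLE

E = True:
  propagation gives B=True, D=True; an empty clause results — contradiction.
E = False:
  propagation gives D=True, C=True; an empty clause results — contradiction.
Every branch closes, so no satisfying assignment exists.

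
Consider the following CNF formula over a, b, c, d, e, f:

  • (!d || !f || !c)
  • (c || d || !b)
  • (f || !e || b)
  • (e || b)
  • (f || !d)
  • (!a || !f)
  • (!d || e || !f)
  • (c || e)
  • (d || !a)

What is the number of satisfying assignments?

8

Case analysis on d and f:
  d=T, f=T: remaining (a,b,c,e) ∈ {(F,F,F,T); (F,T,F,T)} — 2.
  d=T, f=F: a clause becomes empty — 0.
  d=F, f=T: remaining (a,b,c,e) ∈ {(F,F,F,T); (F,F,T,T); (F,T,T,F); (F,T,T,T)} — 4.
  d=F, f=F: remaining (a,b,c,e) ∈ {(F,T,T,F); (F,T,T,T)} — 2.
Total: 2 + 0 + 4 + 2 = 8.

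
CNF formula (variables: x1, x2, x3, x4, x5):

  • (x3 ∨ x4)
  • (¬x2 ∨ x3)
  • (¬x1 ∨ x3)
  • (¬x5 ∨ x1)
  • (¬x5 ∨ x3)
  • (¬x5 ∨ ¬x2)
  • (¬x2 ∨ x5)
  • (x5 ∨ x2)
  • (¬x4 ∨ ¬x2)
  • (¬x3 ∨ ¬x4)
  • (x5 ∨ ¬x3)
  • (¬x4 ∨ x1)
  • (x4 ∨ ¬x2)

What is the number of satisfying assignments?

The models are:
  x1=1 x2=0 x3=1 x4=0 x5=1
That's 1 in total.

1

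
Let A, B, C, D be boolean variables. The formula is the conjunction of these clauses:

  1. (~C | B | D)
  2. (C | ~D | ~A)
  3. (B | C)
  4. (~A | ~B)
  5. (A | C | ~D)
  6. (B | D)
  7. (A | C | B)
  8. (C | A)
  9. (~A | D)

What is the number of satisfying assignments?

The models are:
  A=F B=F C=T D=T
  A=F B=T C=T D=F
  A=F B=T C=T D=T
  A=T B=F C=T D=T
That's 4 in total.

4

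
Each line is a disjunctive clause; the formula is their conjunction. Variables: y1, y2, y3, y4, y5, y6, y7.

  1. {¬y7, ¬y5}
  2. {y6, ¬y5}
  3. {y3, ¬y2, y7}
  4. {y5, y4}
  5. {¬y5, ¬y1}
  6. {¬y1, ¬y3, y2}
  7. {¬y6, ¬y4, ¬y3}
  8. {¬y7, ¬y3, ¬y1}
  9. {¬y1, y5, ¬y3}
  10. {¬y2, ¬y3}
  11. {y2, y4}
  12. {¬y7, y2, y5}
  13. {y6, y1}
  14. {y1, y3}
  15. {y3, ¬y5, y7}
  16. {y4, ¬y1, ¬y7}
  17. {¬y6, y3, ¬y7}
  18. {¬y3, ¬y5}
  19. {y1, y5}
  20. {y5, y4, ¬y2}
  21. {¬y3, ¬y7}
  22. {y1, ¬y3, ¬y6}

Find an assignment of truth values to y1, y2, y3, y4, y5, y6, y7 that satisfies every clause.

y1 = T  y2 = F  y3 = F  y4 = T  y5 = F  y6 = T  y7 = F

Check each clause:
  1. {¬y7, ¬y5} — ¬y7 is true.
  2. {¬y5, y6} — ¬y5 is true.
  3. {y7, y3, ¬y2} — ¬y2 is true.
  4. {y4, y5} — y4 is true.
  5. {¬y1, ¬y5} — ¬y5 is true.
  6. {y2, ¬y3, ¬y1} — ¬y3 is true.
  7. {¬y6, ¬y4, ¬y3} — ¬y3 is true.
  8. {¬y7, ¬y3, ¬y1} — ¬y7 is true.
  9. {¬y3, ¬y1, y5} — ¬y3 is true.
  10. {¬y3, ¬y2} — ¬y3 is true.
  11. {y2, y4} — y4 is true.
  12. {y2, y5, ¬y7} — ¬y7 is true.
  13. {y1, y6} — y1 is true.
  14. {y1, y3} — y1 is true.
  15. {y3, ¬y5, y7} — ¬y5 is true.
  16. {¬y7, ¬y1, y4} — ¬y7 is true.
  17. {¬y7, ¬y6, y3} — ¬y7 is true.
  18. {¬y5, ¬y3} — ¬y5 is true.
  19. {y1, y5} — y1 is true.
  20. {¬y2, y5, y4} — y4 is true.
  21. {¬y7, ¬y3} — ¬y7 is true.
  22. {y1, ¬y6, ¬y3} — y1 is true.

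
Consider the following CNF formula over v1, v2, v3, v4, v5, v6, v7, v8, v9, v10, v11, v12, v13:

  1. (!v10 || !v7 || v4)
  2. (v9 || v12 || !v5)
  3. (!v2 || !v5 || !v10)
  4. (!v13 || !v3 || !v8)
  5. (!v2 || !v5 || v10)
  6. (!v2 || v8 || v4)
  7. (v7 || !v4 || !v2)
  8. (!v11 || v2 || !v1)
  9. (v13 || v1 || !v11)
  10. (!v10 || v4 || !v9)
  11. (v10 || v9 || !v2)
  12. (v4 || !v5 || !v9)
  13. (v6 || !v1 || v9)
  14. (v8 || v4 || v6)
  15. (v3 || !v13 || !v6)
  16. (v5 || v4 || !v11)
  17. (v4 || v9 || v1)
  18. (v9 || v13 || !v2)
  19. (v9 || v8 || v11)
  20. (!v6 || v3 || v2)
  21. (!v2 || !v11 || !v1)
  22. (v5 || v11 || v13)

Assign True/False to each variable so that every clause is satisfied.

v1=T, v2=F, v3=T, v4=T, v5=T, v6=T, v7=F, v8=T, v9=T, v10=T, v11=F, v12=F, v13=F

Branch on v1: take v1 = True.
The remaining clauses are satisfied by v2 = False, v3 = True, v4 = True, v5 = True, v6 = True, v7 = False, v8 = True, v9 = True, v10 = True, v11 = False, v12 = False, v13 = False.
Every clause has at least one true literal under this assignment.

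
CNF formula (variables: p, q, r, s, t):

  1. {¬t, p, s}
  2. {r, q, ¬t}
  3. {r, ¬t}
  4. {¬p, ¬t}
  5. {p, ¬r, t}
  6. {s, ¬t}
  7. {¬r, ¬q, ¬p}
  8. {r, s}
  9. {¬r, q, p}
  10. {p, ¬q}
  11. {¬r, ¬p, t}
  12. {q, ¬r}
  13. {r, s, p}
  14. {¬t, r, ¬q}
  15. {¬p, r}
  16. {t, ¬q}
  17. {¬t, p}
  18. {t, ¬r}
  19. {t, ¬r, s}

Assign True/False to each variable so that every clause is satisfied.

p=F, q=F, r=F, s=T, t=F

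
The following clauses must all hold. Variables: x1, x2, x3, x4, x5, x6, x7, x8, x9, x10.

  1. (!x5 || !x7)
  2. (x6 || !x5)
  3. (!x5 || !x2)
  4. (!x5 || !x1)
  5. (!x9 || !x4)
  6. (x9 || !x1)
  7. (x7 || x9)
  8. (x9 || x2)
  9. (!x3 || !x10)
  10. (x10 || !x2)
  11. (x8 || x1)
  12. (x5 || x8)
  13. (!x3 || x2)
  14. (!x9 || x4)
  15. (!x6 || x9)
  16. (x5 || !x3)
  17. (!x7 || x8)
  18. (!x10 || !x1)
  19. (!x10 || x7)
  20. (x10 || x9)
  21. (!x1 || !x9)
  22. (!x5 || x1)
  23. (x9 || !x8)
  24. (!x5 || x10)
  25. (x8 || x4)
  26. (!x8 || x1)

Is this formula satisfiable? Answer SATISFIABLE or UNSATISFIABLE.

UNSATISFIABLE

x9 = True:
  propagation gives x4=False; an empty clause results — contradiction.
x9 = False:
  propagation gives x1=False, x7=True, x5=False, x2=True; an empty clause results — contradiction.
Every branch closes, so no satisfying assignment exists.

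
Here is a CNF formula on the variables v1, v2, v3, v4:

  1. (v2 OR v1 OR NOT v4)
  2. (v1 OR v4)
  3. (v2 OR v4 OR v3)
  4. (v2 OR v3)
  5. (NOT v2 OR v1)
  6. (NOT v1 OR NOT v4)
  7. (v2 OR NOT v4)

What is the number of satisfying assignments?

3

Satisfying assignments:
  v1=1 v2=0 v3=1 v4=0
  v1=1 v2=1 v3=0 v4=0
  v1=1 v2=1 v3=1 v4=0
Count: 3.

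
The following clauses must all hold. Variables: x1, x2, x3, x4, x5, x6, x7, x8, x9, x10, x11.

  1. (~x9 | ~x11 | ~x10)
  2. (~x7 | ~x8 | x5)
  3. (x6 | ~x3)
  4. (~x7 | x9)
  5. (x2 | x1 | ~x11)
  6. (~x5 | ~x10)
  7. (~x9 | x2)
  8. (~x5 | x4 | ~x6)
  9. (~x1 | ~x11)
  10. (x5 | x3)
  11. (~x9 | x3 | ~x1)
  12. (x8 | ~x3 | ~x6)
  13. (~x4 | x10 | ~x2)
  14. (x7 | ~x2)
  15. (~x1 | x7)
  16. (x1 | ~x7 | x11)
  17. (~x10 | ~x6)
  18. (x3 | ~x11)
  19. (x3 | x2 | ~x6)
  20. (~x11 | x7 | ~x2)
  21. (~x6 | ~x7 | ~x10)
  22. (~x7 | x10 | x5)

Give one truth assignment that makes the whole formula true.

x1=F, x2=F, x3=T, x4=T, x5=F, x6=T, x7=F, x8=T, x9=F, x10=F, x11=F

Branch on x1: take x1 = False.
The remaining clauses are satisfied by x2 = False, x3 = True, x4 = True, x5 = False, x6 = True, x7 = False, x8 = True, x9 = False, x10 = False, x11 = False.
Check each clause:
  1. (~x11 | ~x9 | ~x10) — ~x11 is true.
  2. (x5 | ~x8 | ~x7) — ~x7 is true.
  3. (~x3 | x6) — x6 is true.
  4. (~x7 | x9) — ~x7 is true.
  5. (x2 | ~x11 | x1) — ~x11 is true.
  6. (~x10 | ~x5) — ~x5 is true.
  7. (x2 | ~x9) — ~x9 is true.
  8. (~x5 | ~x6 | x4) — ~x5 is true.
  9. (~x1 | ~x11) — ~x11 is true.
  10. (x5 | x3) — x3 is true.
  11. (~x1 | x3 | ~x9) — x3 is true.
  12. (x8 | ~x6 | ~x3) — x8 is true.
  13. (x10 | ~x2 | ~x4) — ~x2 is true.
  14. (~x2 | x7) — ~x2 is true.
  15. (x7 | ~x1) — ~x1 is true.
  16. (~x7 | x11 | x1) — ~x7 is true.
  17. (~x10 | ~x6) — ~x10 is true.
  18. (~x11 | x3) — x3 is true.
  19. (x3 | ~x6 | x2) — x3 is true.
  20. (x7 | ~x2 | ~x11) — ~x11 is true.
  21. (~x7 | ~x10 | ~x6) — ~x7 is true.
  22. (~x7 | x5 | x10) — ~x7 is true.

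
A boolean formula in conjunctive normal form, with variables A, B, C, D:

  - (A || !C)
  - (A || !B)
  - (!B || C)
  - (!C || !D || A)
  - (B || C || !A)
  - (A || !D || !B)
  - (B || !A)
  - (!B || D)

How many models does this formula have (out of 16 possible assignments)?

3

The models are:
  A=F B=F C=F D=F
  A=F B=F C=F D=T
  A=T B=T C=T D=T
That's 3 in total.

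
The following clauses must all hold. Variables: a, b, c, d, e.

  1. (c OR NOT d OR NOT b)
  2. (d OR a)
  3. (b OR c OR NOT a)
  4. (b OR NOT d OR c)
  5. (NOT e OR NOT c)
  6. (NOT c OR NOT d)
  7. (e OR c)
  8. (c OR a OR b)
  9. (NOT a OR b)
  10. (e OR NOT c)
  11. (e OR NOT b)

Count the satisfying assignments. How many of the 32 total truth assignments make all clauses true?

1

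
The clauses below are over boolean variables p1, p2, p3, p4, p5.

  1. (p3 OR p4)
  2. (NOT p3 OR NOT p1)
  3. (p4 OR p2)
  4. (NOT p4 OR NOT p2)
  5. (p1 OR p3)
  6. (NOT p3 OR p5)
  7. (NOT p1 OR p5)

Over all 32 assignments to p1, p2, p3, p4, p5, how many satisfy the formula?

3

Satisfying assignments:
  p1=F p2=F p3=T p4=T p5=T
  p1=F p2=T p3=T p4=F p5=T
  p1=T p2=F p3=F p4=T p5=T
That's 3 in total.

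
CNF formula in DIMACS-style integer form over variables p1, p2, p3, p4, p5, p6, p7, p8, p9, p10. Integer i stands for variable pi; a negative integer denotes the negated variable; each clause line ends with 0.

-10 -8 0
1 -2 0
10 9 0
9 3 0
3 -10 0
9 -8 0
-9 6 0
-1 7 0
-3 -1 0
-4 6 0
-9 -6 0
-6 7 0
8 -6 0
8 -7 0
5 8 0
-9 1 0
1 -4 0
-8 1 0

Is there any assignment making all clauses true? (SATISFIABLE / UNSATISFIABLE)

SATISFIABLE

Pure literal: p2 appears only negated; assign p2 = False.
Pure literal: p4 appears only negated; assign p4 = False.
Set p1 = False and propagate.
  then p9 is forced to False.
  then p10 is forced to True.
  then p8 is forced to False.
  then p3 is forced to True.
  then p6 is forced to False.
  then p7 is forced to False.
  then p5 is forced to True.
Every clause has at least one true literal under this assignment.
So p1 = False, p2 = False, p3 = True, p4 = False, p5 = True, p6 = False, p7 = False, p8 = False, p9 = False, p10 = True is a satisfying assignment.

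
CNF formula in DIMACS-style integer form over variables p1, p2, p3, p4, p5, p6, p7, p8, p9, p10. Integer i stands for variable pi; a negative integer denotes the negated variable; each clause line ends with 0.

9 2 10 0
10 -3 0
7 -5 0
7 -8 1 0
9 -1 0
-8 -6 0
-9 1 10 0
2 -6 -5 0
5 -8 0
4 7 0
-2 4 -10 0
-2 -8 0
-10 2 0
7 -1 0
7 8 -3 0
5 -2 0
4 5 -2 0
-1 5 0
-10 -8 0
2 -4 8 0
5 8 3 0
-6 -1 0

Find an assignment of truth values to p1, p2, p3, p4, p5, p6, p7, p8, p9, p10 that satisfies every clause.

Pure literal: p6 appears only negated; assign p6 = False.
Pure literal: p7 appears only positively; assign p7 = True.
Try p1 = False.
For the remaining variables, p2 = True, p3 = False, p4 = False, p5 = True, p8 = False, p9 = False, p10 = False works.

p1=False, p2=True, p3=False, p4=False, p5=True, p6=False, p7=True, p8=False, p9=False, p10=False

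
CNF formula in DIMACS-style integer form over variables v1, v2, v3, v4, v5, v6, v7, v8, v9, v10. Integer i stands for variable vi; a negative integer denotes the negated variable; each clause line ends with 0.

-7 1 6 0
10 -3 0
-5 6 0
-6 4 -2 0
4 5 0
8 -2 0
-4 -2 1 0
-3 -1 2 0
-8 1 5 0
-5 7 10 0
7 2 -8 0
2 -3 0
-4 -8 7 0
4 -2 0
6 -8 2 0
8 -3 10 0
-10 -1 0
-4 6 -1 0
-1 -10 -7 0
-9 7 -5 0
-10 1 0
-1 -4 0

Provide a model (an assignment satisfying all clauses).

v1=1, v2=0, v3=0, v4=0, v5=1, v6=1, v7=1, v8=1, v9=1, v10=0

Check each clause:
  1. (NOT v7 OR v1 OR v6) — v6 is true.
  2. (v10 OR NOT v3) — NOT v3 is true.
  3. (NOT v5 OR v6) — v6 is true.
  4. (NOT v6 OR NOT v2 OR v4) — NOT v2 is true.
  5. (v4 OR v5) — v5 is true.
  6. (v8 OR NOT v2) — v8 is true.
  7. (v1 OR NOT v2 OR NOT v4) — v1 is true.
  8. (NOT v3 OR v2 OR NOT v1) — NOT v3 is true.
  9. (v1 OR NOT v8 OR v5) — v1 is true.
  10. (NOT v5 OR v10 OR v7) — v7 is true.
  11. (v7 OR NOT v8 OR v2) — v7 is true.
  12. (NOT v3 OR v2) — NOT v3 is true.
  13. (NOT v4 OR NOT v8 OR v7) — NOT v4 is true.
  14. (v4 OR NOT v2) — NOT v2 is true.
  15. (v2 OR NOT v8 OR v6) — v6 is true.
  16. (v10 OR v8 OR NOT v3) — v8 is true.
  17. (NOT v10 OR NOT v1) — NOT v10 is true.
  18. (NOT v4 OR NOT v1 OR v6) — NOT v4 is true.
  19. (NOT v10 OR NOT v1 OR NOT v7) — NOT v10 is true.
  20. (NOT v5 OR NOT v9 OR v7) — v7 is true.
  21. (v1 OR NOT v10) — v1 is true.
  22. (NOT v4 OR NOT v1) — NOT v4 is true.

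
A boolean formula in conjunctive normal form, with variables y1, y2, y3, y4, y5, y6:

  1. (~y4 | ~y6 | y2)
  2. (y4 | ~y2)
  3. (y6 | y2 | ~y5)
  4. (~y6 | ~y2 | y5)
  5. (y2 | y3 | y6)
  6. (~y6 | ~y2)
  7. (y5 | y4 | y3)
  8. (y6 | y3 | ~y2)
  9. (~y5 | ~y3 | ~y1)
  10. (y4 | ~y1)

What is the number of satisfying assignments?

Split on y2, then y6.
  y2=1, y6=1: a clause becomes empty — 0.
  y2=1, y6=0: remaining (y1,y3,y4,y5) ∈ {(0,1,1,0); (0,1,1,1); (1,1,1,0)} — 3.
  y2=0, y6=1: remaining (y1,y3,y4,y5) ∈ {(0,0,0,1); (0,1,0,0); (0,1,0,1)} — 3.
  y2=0, y6=0: remaining (y1,y3,y4,y5) ∈ {(0,1,0,0); (0,1,1,0); (1,1,1,0)} — 3.
Total: 0 + 3 + 3 + 3 = 9.

9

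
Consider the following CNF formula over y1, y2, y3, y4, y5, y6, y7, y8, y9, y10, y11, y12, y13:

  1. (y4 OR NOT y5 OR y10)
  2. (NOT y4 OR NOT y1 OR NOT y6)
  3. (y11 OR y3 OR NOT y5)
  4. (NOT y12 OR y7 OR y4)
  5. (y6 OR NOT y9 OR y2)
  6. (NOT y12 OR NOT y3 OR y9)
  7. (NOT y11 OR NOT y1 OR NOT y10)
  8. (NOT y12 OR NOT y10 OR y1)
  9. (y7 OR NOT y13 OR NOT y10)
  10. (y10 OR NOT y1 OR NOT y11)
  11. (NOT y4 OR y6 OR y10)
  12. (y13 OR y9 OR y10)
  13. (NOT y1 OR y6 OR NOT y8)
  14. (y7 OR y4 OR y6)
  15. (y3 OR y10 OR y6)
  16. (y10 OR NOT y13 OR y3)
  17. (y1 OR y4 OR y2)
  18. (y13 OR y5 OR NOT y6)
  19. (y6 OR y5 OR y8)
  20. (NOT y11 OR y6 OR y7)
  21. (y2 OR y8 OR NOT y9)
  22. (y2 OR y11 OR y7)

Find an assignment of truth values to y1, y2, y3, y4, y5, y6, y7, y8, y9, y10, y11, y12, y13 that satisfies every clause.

y2 occurs only positively in the remaining clauses — set y2 = True.
y12 occurs only negated in the remaining clauses — set y12 = False.
Set y1 = False and propagate.
Try y3 = True.
For the remaining variables, y4 = False, y5 = False, y6 = True, y7 = False, y8 = False, y9 = True, y10 = False, y11 = True, y13 = True works.
Every clause has at least one true literal under this assignment.

y1=0, y2=1, y3=1, y4=0, y5=0, y6=1, y7=0, y8=0, y9=1, y10=0, y11=1, y12=0, y13=1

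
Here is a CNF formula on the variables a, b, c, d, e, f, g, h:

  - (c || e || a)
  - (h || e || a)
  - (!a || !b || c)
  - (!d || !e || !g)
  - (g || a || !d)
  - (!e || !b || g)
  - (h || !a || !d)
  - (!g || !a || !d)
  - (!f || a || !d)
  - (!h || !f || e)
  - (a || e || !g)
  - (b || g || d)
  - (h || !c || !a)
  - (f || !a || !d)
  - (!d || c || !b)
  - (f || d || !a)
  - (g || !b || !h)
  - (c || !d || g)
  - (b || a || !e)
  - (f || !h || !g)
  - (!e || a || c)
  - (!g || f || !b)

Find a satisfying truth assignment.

a=F  b=T  c=T  d=F  e=T  f=T  g=T  h=T

Set a = False and propagate.
Try b = True.
The remaining clauses are satisfied by c = True, d = False, e = True, f = True, g = True, h = True.
Every clause has at least one true literal under this assignment.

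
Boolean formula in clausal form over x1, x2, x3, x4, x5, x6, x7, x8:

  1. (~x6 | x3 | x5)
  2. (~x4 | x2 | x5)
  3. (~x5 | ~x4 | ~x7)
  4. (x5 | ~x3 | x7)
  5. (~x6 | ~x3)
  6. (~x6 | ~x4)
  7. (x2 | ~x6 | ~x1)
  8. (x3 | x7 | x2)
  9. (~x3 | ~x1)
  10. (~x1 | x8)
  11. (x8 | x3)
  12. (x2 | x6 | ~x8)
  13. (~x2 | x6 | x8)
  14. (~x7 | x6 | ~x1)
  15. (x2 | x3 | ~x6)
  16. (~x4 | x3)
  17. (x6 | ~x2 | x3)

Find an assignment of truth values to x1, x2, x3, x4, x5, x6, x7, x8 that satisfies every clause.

x1=F, x2=T, x3=T, x4=F, x5=T, x6=F, x7=T, x8=T

Check each clause:
  1. (x3 | ~x6 | x5) — ~x6 is true.
  2. (x5 | x2 | ~x4) — x2 is true.
  3. (~x5 | ~x7 | ~x4) — ~x4 is true.
  4. (x7 | ~x3 | x5) — x5 is true.
  5. (~x6 | ~x3) — ~x6 is true.
  6. (~x4 | ~x6) — ~x6 is true.
  7. (~x6 | ~x1 | x2) — ~x6 is true.
  8. (x3 | x2 | x7) — x2 is true.
  9. (~x1 | ~x3) — ~x1 is true.
  10. (~x1 | x8) — x8 is true.
  11. (x8 | x3) — x8 is true.
  12. (x6 | ~x8 | x2) — x2 is true.
  13. (~x2 | x6 | x8) — x8 is true.
  14. (~x7 | x6 | ~x1) — ~x1 is true.
  15. (x2 | ~x6 | x3) — ~x6 is true.
  16. (x3 | ~x4) — x3 is true.
  17. (~x2 | x3 | x6) — x3 is true.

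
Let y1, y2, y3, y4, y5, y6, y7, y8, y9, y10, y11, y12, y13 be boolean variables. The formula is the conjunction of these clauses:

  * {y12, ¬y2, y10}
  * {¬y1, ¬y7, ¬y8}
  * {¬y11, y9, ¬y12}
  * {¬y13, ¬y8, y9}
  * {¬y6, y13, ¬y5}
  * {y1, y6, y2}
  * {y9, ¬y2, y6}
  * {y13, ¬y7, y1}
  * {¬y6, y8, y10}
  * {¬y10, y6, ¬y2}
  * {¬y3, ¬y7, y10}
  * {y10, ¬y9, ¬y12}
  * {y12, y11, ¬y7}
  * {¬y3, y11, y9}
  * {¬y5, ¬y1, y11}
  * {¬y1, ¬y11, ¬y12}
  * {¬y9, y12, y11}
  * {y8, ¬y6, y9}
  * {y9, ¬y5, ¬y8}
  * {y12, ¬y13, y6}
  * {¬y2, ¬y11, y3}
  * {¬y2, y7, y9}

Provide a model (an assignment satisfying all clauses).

y5 occurs only negated in the remaining clauses — set y5 = False.
Branch on y1: take y1 = False.
Set y2 = False and propagate.
  then y6 is forced to True.
For the remaining variables, y3 = False, y4 = False, y7 = True, y8 = True, y9 = True, y10 = True, y11 = True, y12 = False, y13 = True works.
Every clause has at least one true literal under this assignment.

y1 = False  y2 = False  y3 = False  y4 = False  y5 = False  y6 = True  y7 = True  y8 = True  y9 = True  y10 = True  y11 = True  y12 = False  y13 = True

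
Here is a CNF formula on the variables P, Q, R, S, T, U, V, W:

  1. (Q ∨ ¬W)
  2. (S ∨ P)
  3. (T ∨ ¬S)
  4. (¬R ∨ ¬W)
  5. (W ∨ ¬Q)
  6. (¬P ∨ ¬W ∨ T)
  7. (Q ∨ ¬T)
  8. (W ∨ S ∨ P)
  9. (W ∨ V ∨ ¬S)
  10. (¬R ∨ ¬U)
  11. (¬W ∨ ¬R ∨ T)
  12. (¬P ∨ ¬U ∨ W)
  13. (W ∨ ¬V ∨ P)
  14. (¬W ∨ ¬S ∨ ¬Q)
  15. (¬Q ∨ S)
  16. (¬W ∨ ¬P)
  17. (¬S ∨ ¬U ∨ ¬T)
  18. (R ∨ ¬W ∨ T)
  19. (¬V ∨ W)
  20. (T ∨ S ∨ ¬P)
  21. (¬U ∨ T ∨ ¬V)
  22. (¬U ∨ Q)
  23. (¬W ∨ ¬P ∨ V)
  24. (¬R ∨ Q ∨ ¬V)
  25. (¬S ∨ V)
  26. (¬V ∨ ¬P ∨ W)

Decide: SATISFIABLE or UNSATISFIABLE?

UNSATISFIABLE

W = True:
  propagation gives Q=True, R=False, S=False; an empty clause results — contradiction.
W = False:
  propagation gives Q=False, T=False, S=False, P=True; an empty clause results — contradiction.
Every branch closes, so no satisfying assignment exists.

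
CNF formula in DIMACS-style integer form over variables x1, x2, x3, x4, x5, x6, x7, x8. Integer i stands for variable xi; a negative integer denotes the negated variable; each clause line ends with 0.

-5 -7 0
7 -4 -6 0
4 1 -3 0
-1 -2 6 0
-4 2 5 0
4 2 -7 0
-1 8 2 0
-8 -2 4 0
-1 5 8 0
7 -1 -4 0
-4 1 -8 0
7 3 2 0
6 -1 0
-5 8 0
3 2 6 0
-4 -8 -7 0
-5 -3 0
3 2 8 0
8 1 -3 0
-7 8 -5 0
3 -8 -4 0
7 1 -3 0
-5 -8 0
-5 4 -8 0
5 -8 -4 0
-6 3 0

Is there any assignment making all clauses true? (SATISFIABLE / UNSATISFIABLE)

SATISFIABLE

Branch on x1: take x1 = False.
Try x2 = True.
Branch on x3: take x3 = False.
  then x6 is forced to False.
The remaining clauses are satisfied by x4 = False, x5 = False, x7 = True, x8 = False.
So x1=F, x2=T, x3=F, x4=F, x5=F, x6=F, x7=T, x8=F is a satisfying assignment.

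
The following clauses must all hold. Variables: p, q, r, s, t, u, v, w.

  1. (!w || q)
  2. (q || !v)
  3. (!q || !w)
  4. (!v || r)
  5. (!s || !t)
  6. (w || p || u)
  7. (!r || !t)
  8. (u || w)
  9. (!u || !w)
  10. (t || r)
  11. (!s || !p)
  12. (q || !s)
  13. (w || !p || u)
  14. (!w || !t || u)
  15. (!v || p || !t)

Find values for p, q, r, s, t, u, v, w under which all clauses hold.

p=F, q=F, r=F, s=F, t=T, u=T, v=F, w=F

Check each clause:
  1. (!w || q) — !w is true.
  2. (!v || q) — !v is true.
  3. (!q || !w) — !w is true.
  4. (r || !v) — !v is true.
  5. (!s || !t) — !s is true.
  6. (p || u || w) — u is true.
  7. (!r || !t) — !r is true.
  8. (u || w) — u is true.
  9. (!w || !u) — !w is true.
  10. (t || r) — t is true.
  11. (!s || !p) — !s is true.
  12. (q || !s) — !s is true.
  13. (!p || w || u) — u is true.
  14. (u || !t || !w) — !w is true.
  15. (!t || !v || p) — !v is true.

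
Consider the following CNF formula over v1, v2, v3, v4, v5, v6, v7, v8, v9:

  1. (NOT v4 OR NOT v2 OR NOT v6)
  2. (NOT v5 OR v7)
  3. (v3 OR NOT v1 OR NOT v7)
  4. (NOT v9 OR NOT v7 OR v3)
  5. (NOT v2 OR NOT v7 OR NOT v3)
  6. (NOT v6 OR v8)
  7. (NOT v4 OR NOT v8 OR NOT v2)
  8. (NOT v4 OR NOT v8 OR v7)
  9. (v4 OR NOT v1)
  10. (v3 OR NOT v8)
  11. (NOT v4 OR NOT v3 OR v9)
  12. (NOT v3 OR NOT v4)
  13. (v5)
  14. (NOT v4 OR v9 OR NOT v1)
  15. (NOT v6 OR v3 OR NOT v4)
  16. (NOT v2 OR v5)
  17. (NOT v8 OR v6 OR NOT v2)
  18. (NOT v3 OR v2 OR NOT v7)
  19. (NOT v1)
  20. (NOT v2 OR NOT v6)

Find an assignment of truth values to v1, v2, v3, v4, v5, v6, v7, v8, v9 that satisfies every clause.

The clause (v5) is unit: v5 must be True.
Unit propagation: (v7) forces v7 = True.
Unit propagation: (NOT v1) forces v1 = False.
Pure literal: v4 appears only negated; assign v4 = False.
Branch on v2: take v2 = True.
  then v3 is forced to False.
  then v9 is forced to False.
  then v8 is forced to False.
  then v6 is forced to False.
Check each clause:
  1. (NOT v2 OR NOT v4 OR NOT v6) — NOT v6 is true.
  2. (v7 OR NOT v5) — v7 is true.
  3. (NOT v7 OR v3 OR NOT v1) — NOT v1 is true.
  4. (NOT v7 OR v3 OR NOT v9) — NOT v9 is true.
  5. (NOT v3 OR NOT v7 OR NOT v2) — NOT v3 is true.
  6. (v8 OR NOT v6) — NOT v6 is true.
  7. (NOT v4 OR NOT v8 OR NOT v2) — NOT v8 is true.
  8. (v7 OR NOT v8 OR NOT v4) — NOT v8 is true.
  9. (v4 OR NOT v1) — NOT v1 is true.
  10. (NOT v8 OR v3) — NOT v8 is true.
  11. (NOT v3 OR NOT v4 OR v9) — NOT v4 is true.
  12. (NOT v4 OR NOT v3) — NOT v4 is true.
  13. (v5) — v5 is true.
  14. (NOT v1 OR v9 OR NOT v4) — NOT v4 is true.
  15. (NOT v4 OR v3 OR NOT v6) — NOT v6 is true.
  16. (v5 OR NOT v2) — v5 is true.
  17. (NOT v8 OR NOT v2 OR v6) — NOT v8 is true.
  18. (NOT v3 OR NOT v7 OR v2) — v2 is true.
  19. (NOT v1) — NOT v1 is true.
  20. (NOT v2 OR NOT v6) — NOT v6 is true.

v1 = 0, v2 = 1, v3 = 0, v4 = 0, v5 = 1, v6 = 0, v7 = 1, v8 = 0, v9 = 0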